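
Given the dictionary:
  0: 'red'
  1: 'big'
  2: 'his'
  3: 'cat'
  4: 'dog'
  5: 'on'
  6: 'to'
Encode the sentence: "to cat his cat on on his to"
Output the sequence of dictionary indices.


Look up each word in the dictionary:
  'to' -> 6
  'cat' -> 3
  'his' -> 2
  'cat' -> 3
  'on' -> 5
  'on' -> 5
  'his' -> 2
  'to' -> 6

Encoded: [6, 3, 2, 3, 5, 5, 2, 6]


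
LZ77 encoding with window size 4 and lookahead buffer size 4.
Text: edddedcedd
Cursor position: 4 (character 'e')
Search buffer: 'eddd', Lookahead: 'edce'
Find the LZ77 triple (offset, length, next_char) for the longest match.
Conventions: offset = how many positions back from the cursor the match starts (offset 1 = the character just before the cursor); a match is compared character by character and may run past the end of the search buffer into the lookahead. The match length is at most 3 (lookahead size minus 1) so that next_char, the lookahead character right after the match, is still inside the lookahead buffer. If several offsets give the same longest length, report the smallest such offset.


Try each offset into the search buffer:
  offset=1 (pos 3, char 'd'): match length 0
  offset=2 (pos 2, char 'd'): match length 0
  offset=3 (pos 1, char 'd'): match length 0
  offset=4 (pos 0, char 'e'): match length 2
Longest match has length 2 at offset 4.
next_char = character at position 4 + 2 = 6 -> 'c'

Best match: offset=4, length=2 (matching 'ed' starting at position 0)
LZ77 triple: (4, 2, 'c')


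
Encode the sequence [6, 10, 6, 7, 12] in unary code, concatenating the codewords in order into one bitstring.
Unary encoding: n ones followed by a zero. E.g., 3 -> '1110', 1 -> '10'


Encode each number as n ones followed by a terminating 0:
  6 -> 1111110 (7 bits)
  10 -> 11111111110 (11 bits)
  6 -> 1111110 (7 bits)
  7 -> 11111110 (8 bits)
  12 -> 1111111111110 (13 bits)
Total length = 7 + 11 + 7 + 8 + 13 = 46 bits.

Unary([6, 10, 6, 7, 12]) = 1111110111111111101111110111111101111111111110 (46 bits)


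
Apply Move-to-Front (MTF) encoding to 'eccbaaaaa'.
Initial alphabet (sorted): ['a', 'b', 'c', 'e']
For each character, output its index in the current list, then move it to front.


MTF encoding:
'e': index 3 in ['a', 'b', 'c', 'e'] -> ['e', 'a', 'b', 'c']
'c': index 3 in ['e', 'a', 'b', 'c'] -> ['c', 'e', 'a', 'b']
'c': index 0 in ['c', 'e', 'a', 'b'] -> ['c', 'e', 'a', 'b']
'b': index 3 in ['c', 'e', 'a', 'b'] -> ['b', 'c', 'e', 'a']
'a': index 3 in ['b', 'c', 'e', 'a'] -> ['a', 'b', 'c', 'e']
'a': index 0 in ['a', 'b', 'c', 'e'] -> ['a', 'b', 'c', 'e']
'a': index 0 in ['a', 'b', 'c', 'e'] -> ['a', 'b', 'c', 'e']
'a': index 0 in ['a', 'b', 'c', 'e'] -> ['a', 'b', 'c', 'e']
'a': index 0 in ['a', 'b', 'c', 'e'] -> ['a', 'b', 'c', 'e']


Output: [3, 3, 0, 3, 3, 0, 0, 0, 0]


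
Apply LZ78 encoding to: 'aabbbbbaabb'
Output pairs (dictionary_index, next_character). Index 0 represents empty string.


LZ78 encoding steps:
Dictionary: {0: ''}
Step 1: w='' (idx 0), next='a' -> output (0, 'a'), add 'a' as idx 1
Step 2: w='a' (idx 1), next='b' -> output (1, 'b'), add 'ab' as idx 2
Step 3: w='' (idx 0), next='b' -> output (0, 'b'), add 'b' as idx 3
Step 4: w='b' (idx 3), next='b' -> output (3, 'b'), add 'bb' as idx 4
Step 5: w='b' (idx 3), next='a' -> output (3, 'a'), add 'ba' as idx 5
Step 6: w='ab' (idx 2), next='b' -> output (2, 'b'), add 'abb' as idx 6


Encoded: [(0, 'a'), (1, 'b'), (0, 'b'), (3, 'b'), (3, 'a'), (2, 'b')]


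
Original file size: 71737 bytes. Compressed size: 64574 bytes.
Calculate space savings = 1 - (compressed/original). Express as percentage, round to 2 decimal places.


ratio = compressed/original = 64574/71737 = 0.900149
savings = 1 - ratio = 1 - 0.900149 = 0.099851
as a percentage: 0.099851 * 100 = 9.99%

Space savings = 1 - 64574/71737 = 9.99%


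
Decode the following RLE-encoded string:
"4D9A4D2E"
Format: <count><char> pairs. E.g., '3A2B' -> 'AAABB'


Expanding each <count><char> pair:
  4D -> 'DDDD'
  9A -> 'AAAAAAAAA'
  4D -> 'DDDD'
  2E -> 'EE'

Decoded = DDDDAAAAAAAAADDDDEE


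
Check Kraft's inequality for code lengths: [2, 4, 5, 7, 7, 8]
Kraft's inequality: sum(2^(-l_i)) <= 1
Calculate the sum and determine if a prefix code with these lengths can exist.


Sum = 2^(-2) + 2^(-4) + 2^(-5) + 2^(-7) + 2^(-7) + 2^(-8)
    = 0.25 + 0.0625 + 0.03125 + 0.0078125 + 0.0078125 + 0.00390625
    = 93/256 = 0.36328125
Since 0.36328125 <= 1, Kraft's inequality IS satisfied.
A prefix code with these lengths CAN exist.

Kraft sum = 0.36328125. Satisfied.


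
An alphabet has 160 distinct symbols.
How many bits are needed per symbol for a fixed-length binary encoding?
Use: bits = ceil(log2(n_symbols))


log2(160) = 7.3219
Bracket: 2^7 = 128 < 160 <= 2^8 = 256
So ceil(log2(160)) = 8

bits = ceil(log2(160)) = ceil(7.3219) = 8 bits


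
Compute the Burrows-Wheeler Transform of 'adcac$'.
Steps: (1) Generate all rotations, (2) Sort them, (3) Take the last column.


Rotations (sorted):
  0: $adcac -> last char: c
  1: ac$adc -> last char: c
  2: adcac$ -> last char: $
  3: c$adca -> last char: a
  4: cac$ad -> last char: d
  5: dcac$a -> last char: a


BWT = cc$ada


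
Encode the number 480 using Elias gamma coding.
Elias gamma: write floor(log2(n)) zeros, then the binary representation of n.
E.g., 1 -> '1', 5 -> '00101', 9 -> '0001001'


num_bits = floor(log2(480)) + 1 = 9
leading_zeros = num_bits - 1 = 8
binary(480) = 111100000

Elias gamma(480) = '00000000' + '111100000' = 00000000111100000 (17 bits)


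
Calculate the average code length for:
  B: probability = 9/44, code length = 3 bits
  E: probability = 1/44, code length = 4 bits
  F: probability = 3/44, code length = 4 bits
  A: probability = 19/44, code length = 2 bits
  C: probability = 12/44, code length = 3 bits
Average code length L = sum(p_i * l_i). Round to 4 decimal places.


Weighted contributions p_i * l_i:
  B: (9/44) * 3 = 27/44
  E: (1/44) * 4 = 4/44
  F: (3/44) * 4 = 12/44
  A: (19/44) * 2 = 38/44
  C: (12/44) * 3 = 36/44
Sum = (27 + 4 + 12 + 38 + 36)/44 = 117/44

L = 117/44 = 2.6591 bits/symbol


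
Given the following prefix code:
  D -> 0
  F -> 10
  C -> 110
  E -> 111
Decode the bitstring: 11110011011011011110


Decoding step by step:
Bits 111 -> E
Bits 10 -> F
Bits 0 -> D
Bits 110 -> C
Bits 110 -> C
Bits 110 -> C
Bits 111 -> E
Bits 10 -> F


Decoded message: EFDCCCEF


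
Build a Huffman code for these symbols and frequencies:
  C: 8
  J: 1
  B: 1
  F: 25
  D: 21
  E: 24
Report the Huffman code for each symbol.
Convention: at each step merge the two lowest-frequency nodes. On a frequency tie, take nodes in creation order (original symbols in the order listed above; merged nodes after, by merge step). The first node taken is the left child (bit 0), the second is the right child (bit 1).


Huffman tree construction:
Step 1: Merge J(1) + B(1) = 2
Step 2: Merge (J+B)(2) + C(8) = 10
Step 3: Merge ((J+B)+C)(10) + D(21) = 31
Step 4: Merge E(24) + F(25) = 49
Step 5: Merge (((J+B)+C)+D)(31) + (E+F)(49) = 80
Read each symbol's code off the tree from the root (left child = 0, right child = 1).

Codes:
  C: 001 (length 3)
  J: 0000 (length 4)
  B: 0001 (length 4)
  F: 11 (length 2)
  D: 01 (length 2)
  E: 10 (length 2)
Average code length: 172/80 = 2.1500 bits/symbol


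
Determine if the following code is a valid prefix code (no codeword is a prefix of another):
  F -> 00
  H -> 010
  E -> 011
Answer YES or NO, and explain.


Checking each pair (does one codeword prefix another?):
  F='00' vs H='010': no prefix
  F='00' vs E='011': no prefix
  H='010' vs F='00': no prefix
  H='010' vs E='011': no prefix
  E='011' vs F='00': no prefix
  E='011' vs H='010': no prefix
No violation found over all pairs.

YES -- this is a valid prefix code. No codeword is a prefix of any other codeword.


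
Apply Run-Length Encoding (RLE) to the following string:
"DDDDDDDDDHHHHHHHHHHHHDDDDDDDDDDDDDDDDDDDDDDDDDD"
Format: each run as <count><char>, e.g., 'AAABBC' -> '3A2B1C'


Scanning runs left to right:
  i=0: run of 'D' x 9 -> '9D'
  i=9: run of 'H' x 12 -> '12H'
  i=21: run of 'D' x 26 -> '26D'

RLE = 9D12H26D


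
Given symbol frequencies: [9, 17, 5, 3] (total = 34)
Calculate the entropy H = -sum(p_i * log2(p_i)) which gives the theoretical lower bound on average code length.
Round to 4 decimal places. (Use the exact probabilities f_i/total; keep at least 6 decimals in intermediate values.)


Per-symbol terms -p_i * log2(p_i) with p_i = f_i/34:
  p = 9/34 = 0.264706: log2(p) = -1.917538, -p*log2(p) = 0.507584
  p = 17/34 = 0.500000: log2(p) = -1.000000, -p*log2(p) = 0.500000
  p = 5/34 = 0.147059: log2(p) = -2.765535, -p*log2(p) = 0.406696
  p = 3/34 = 0.088235: log2(p) = -3.502500, -p*log2(p) = 0.309044
H = 0.507584 + 0.500000 + 0.406696 + 0.309044 = 1.723324

H = 1.7233 bits/symbol


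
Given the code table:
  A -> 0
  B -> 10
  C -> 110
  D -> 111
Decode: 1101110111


Decoding:
110 -> C
111 -> D
0 -> A
111 -> D


Result: CDAD


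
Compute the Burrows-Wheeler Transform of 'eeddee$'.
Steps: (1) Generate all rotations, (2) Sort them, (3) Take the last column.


Rotations (sorted):
  0: $eeddee -> last char: e
  1: ddee$ee -> last char: e
  2: dee$eed -> last char: d
  3: e$eedde -> last char: e
  4: eddee$e -> last char: e
  5: ee$eedd -> last char: d
  6: eeddee$ -> last char: $


BWT = eedeed$


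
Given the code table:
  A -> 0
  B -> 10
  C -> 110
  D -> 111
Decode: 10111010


Decoding:
10 -> B
111 -> D
0 -> A
10 -> B


Result: BDAB


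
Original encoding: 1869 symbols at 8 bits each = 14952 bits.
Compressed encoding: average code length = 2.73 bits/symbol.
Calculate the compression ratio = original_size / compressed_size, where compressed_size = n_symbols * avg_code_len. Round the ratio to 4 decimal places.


original_size = n_symbols * orig_bits = 1869 * 8 = 14952 bits
compressed_size = n_symbols * avg_code_len = 1869 * 2.73 = 5102.37 bits
ratio = original_size / compressed_size = 14952 / 5102.37 = 2.9304

Compression ratio = 2.9304


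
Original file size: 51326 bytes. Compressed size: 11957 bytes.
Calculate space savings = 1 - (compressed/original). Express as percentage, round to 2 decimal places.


ratio = compressed/original = 11957/51326 = 0.232962
savings = 1 - ratio = 1 - 0.232962 = 0.767038
as a percentage: 0.767038 * 100 = 76.7%

Space savings = 1 - 11957/51326 = 76.7%


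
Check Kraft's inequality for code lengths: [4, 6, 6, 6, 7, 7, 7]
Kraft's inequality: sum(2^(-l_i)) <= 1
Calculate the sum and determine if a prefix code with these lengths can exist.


Sum = 2^(-4) + 2^(-6) + 2^(-6) + 2^(-6) + 2^(-7) + 2^(-7) + 2^(-7)
    = 0.0625 + 0.015625 + 0.015625 + 0.015625 + 0.0078125 + 0.0078125 + 0.0078125
    = 17/128 = 0.1328125
Since 0.1328125 <= 1, Kraft's inequality IS satisfied.
A prefix code with these lengths CAN exist.

Kraft sum = 0.1328125. Satisfied.


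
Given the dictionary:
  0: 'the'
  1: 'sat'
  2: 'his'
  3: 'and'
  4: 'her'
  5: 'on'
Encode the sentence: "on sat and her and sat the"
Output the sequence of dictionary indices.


Look up each word in the dictionary:
  'on' -> 5
  'sat' -> 1
  'and' -> 3
  'her' -> 4
  'and' -> 3
  'sat' -> 1
  'the' -> 0

Encoded: [5, 1, 3, 4, 3, 1, 0]


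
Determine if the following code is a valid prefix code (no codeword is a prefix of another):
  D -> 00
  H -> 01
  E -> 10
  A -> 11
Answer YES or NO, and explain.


Checking each pair (does one codeword prefix another?):
  D='00' vs H='01': no prefix
  D='00' vs E='10': no prefix
  D='00' vs A='11': no prefix
  H='01' vs D='00': no prefix
  H='01' vs E='10': no prefix
  H='01' vs A='11': no prefix
  E='10' vs D='00': no prefix
  E='10' vs H='01': no prefix
  E='10' vs A='11': no prefix
  A='11' vs D='00': no prefix
  A='11' vs H='01': no prefix
  A='11' vs E='10': no prefix
No violation found over all pairs.

YES -- this is a valid prefix code. No codeword is a prefix of any other codeword.


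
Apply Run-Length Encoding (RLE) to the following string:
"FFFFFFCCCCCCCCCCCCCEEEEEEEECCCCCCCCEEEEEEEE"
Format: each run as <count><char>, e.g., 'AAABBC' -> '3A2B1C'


Scanning runs left to right:
  i=0: run of 'F' x 6 -> '6F'
  i=6: run of 'C' x 13 -> '13C'
  i=19: run of 'E' x 8 -> '8E'
  i=27: run of 'C' x 8 -> '8C'
  i=35: run of 'E' x 8 -> '8E'

RLE = 6F13C8E8C8E


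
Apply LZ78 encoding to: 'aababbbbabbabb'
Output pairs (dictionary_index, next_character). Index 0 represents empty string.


LZ78 encoding steps:
Dictionary: {0: ''}
Step 1: w='' (idx 0), next='a' -> output (0, 'a'), add 'a' as idx 1
Step 2: w='a' (idx 1), next='b' -> output (1, 'b'), add 'ab' as idx 2
Step 3: w='ab' (idx 2), next='b' -> output (2, 'b'), add 'abb' as idx 3
Step 4: w='' (idx 0), next='b' -> output (0, 'b'), add 'b' as idx 4
Step 5: w='b' (idx 4), next='a' -> output (4, 'a'), add 'ba' as idx 5
Step 6: w='b' (idx 4), next='b' -> output (4, 'b'), add 'bb' as idx 6
Step 7: w='abb' (idx 3), end of input -> output (3, '')


Encoded: [(0, 'a'), (1, 'b'), (2, 'b'), (0, 'b'), (4, 'a'), (4, 'b'), (3, '')]


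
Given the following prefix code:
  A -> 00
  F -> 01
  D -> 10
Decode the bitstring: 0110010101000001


Decoding step by step:
Bits 01 -> F
Bits 10 -> D
Bits 01 -> F
Bits 01 -> F
Bits 01 -> F
Bits 00 -> A
Bits 00 -> A
Bits 01 -> F


Decoded message: FDFFFAAF


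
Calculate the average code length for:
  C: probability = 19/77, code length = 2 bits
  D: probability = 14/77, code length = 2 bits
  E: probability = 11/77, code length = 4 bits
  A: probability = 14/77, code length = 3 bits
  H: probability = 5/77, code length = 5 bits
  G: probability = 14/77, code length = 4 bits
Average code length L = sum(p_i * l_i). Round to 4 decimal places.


Weighted contributions p_i * l_i:
  C: (19/77) * 2 = 38/77
  D: (14/77) * 2 = 28/77
  E: (11/77) * 4 = 44/77
  A: (14/77) * 3 = 42/77
  H: (5/77) * 5 = 25/77
  G: (14/77) * 4 = 56/77
Sum = (38 + 28 + 44 + 42 + 25 + 56)/77 = 233/77

L = 233/77 = 3.0260 bits/symbol


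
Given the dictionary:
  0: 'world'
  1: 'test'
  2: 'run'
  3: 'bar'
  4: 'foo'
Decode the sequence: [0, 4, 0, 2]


Look up each index in the dictionary:
  0 -> 'world'
  4 -> 'foo'
  0 -> 'world'
  2 -> 'run'

Decoded: "world foo world run"


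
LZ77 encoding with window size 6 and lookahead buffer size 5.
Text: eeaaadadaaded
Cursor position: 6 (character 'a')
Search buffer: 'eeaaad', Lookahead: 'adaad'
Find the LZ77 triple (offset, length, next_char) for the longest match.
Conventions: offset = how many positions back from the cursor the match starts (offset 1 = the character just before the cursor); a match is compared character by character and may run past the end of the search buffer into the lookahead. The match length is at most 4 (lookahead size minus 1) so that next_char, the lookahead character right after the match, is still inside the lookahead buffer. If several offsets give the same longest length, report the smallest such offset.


Try each offset into the search buffer:
  offset=1 (pos 5, char 'd'): match length 0
  offset=2 (pos 4, char 'a'): match length 3
  offset=3 (pos 3, char 'a'): match length 1
  offset=4 (pos 2, char 'a'): match length 1
  offset=5 (pos 1, char 'e'): match length 0
  offset=6 (pos 0, char 'e'): match length 0
Longest match has length 3 at offset 2.
next_char = character at position 6 + 3 = 9 -> 'a'

Best match: offset=2, length=3 (matching 'ada' starting at position 4)
LZ77 triple: (2, 3, 'a')


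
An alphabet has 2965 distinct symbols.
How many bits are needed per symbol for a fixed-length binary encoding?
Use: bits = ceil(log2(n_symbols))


log2(2965) = 11.5338
Bracket: 2^11 = 2048 < 2965 <= 2^12 = 4096
So ceil(log2(2965)) = 12

bits = ceil(log2(2965)) = ceil(11.5338) = 12 bits


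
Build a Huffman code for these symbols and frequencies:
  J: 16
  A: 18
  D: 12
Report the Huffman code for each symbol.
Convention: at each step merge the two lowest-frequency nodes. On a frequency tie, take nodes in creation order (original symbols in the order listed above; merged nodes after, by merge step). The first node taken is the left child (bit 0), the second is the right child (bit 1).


Huffman tree construction:
Step 1: Merge D(12) + J(16) = 28
Step 2: Merge A(18) + (D+J)(28) = 46
Read each symbol's code off the tree from the root (left child = 0, right child = 1).

Codes:
  J: 11 (length 2)
  A: 0 (length 1)
  D: 10 (length 2)
Average code length: 74/46 = 1.6087 bits/symbol


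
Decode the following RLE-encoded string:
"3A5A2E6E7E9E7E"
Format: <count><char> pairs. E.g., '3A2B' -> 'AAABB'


Expanding each <count><char> pair:
  3A -> 'AAA'
  5A -> 'AAAAA'
  2E -> 'EE'
  6E -> 'EEEEEE'
  7E -> 'EEEEEEE'
  9E -> 'EEEEEEEEE'
  7E -> 'EEEEEEE'

Decoded = AAAAAAAAEEEEEEEEEEEEEEEEEEEEEEEEEEEEEEE


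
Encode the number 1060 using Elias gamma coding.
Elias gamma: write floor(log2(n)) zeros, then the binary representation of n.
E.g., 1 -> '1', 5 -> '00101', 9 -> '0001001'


num_bits = floor(log2(1060)) + 1 = 11
leading_zeros = num_bits - 1 = 10
binary(1060) = 10000100100

Elias gamma(1060) = '0000000000' + '10000100100' = 000000000010000100100 (21 bits)


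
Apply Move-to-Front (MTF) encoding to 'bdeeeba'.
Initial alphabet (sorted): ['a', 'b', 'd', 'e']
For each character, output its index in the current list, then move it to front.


MTF encoding:
'b': index 1 in ['a', 'b', 'd', 'e'] -> ['b', 'a', 'd', 'e']
'd': index 2 in ['b', 'a', 'd', 'e'] -> ['d', 'b', 'a', 'e']
'e': index 3 in ['d', 'b', 'a', 'e'] -> ['e', 'd', 'b', 'a']
'e': index 0 in ['e', 'd', 'b', 'a'] -> ['e', 'd', 'b', 'a']
'e': index 0 in ['e', 'd', 'b', 'a'] -> ['e', 'd', 'b', 'a']
'b': index 2 in ['e', 'd', 'b', 'a'] -> ['b', 'e', 'd', 'a']
'a': index 3 in ['b', 'e', 'd', 'a'] -> ['a', 'b', 'e', 'd']


Output: [1, 2, 3, 0, 0, 2, 3]


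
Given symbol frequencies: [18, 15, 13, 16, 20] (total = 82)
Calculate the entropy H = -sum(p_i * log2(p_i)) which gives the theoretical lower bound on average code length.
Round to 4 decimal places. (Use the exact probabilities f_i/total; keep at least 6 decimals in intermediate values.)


Per-symbol terms -p_i * log2(p_i) with p_i = f_i/82:
  p = 18/82 = 0.219512: log2(p) = -2.187627, -p*log2(p) = 0.480211
  p = 15/82 = 0.182927: log2(p) = -2.450661, -p*log2(p) = 0.448292
  p = 13/82 = 0.158537: log2(p) = -2.657112, -p*log2(p) = 0.421250
  p = 16/82 = 0.195122: log2(p) = -2.357552, -p*log2(p) = 0.460010
  p = 20/82 = 0.243902: log2(p) = -2.035624, -p*log2(p) = 0.496494
H = 0.480211 + 0.448292 + 0.421250 + 0.460010 + 0.496494 = 2.306257

H = 2.3063 bits/symbol


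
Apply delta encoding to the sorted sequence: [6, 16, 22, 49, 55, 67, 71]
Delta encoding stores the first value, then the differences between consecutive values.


First value: 6
Deltas:
  16 - 6 = 10
  22 - 16 = 6
  49 - 22 = 27
  55 - 49 = 6
  67 - 55 = 12
  71 - 67 = 4


Delta encoded: [6, 10, 6, 27, 6, 12, 4]


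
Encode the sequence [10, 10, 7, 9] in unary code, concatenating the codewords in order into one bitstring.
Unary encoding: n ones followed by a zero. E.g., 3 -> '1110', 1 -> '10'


Encode each number as n ones followed by a terminating 0:
  10 -> 11111111110 (11 bits)
  10 -> 11111111110 (11 bits)
  7 -> 11111110 (8 bits)
  9 -> 1111111110 (10 bits)
Total length = 11 + 11 + 8 + 10 = 40 bits.

Unary([10, 10, 7, 9]) = 1111111111011111111110111111101111111110 (40 bits)


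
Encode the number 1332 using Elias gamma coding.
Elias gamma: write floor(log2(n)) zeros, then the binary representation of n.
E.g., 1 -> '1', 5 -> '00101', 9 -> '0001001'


num_bits = floor(log2(1332)) + 1 = 11
leading_zeros = num_bits - 1 = 10
binary(1332) = 10100110100

Elias gamma(1332) = '0000000000' + '10100110100' = 000000000010100110100 (21 bits)


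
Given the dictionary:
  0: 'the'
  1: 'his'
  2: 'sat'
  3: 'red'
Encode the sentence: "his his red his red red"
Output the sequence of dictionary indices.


Look up each word in the dictionary:
  'his' -> 1
  'his' -> 1
  'red' -> 3
  'his' -> 1
  'red' -> 3
  'red' -> 3

Encoded: [1, 1, 3, 1, 3, 3]


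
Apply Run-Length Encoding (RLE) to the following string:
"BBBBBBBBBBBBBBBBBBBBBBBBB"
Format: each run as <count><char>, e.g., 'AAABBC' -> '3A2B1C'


Scanning runs left to right:
  i=0: run of 'B' x 25 -> '25B'

RLE = 25B


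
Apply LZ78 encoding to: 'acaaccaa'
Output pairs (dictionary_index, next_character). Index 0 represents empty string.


LZ78 encoding steps:
Dictionary: {0: ''}
Step 1: w='' (idx 0), next='a' -> output (0, 'a'), add 'a' as idx 1
Step 2: w='' (idx 0), next='c' -> output (0, 'c'), add 'c' as idx 2
Step 3: w='a' (idx 1), next='a' -> output (1, 'a'), add 'aa' as idx 3
Step 4: w='c' (idx 2), next='c' -> output (2, 'c'), add 'cc' as idx 4
Step 5: w='aa' (idx 3), end of input -> output (3, '')


Encoded: [(0, 'a'), (0, 'c'), (1, 'a'), (2, 'c'), (3, '')]


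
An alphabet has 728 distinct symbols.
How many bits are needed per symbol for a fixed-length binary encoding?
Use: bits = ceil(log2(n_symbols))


log2(728) = 9.5078
Bracket: 2^9 = 512 < 728 <= 2^10 = 1024
So ceil(log2(728)) = 10

bits = ceil(log2(728)) = ceil(9.5078) = 10 bits


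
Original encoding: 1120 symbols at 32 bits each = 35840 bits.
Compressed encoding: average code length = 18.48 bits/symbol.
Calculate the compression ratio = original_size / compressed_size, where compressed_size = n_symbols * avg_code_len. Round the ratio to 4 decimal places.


original_size = n_symbols * orig_bits = 1120 * 32 = 35840 bits
compressed_size = n_symbols * avg_code_len = 1120 * 18.48 = 20697.6 bits
ratio = original_size / compressed_size = 35840 / 20697.6 = 1.7316

Compression ratio = 1.7316


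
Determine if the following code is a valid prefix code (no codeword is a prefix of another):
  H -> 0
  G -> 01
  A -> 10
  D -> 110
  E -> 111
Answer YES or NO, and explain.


Checking each pair (does one codeword prefix another?):
  H='0' vs G='01': prefix -- VIOLATION

NO -- this is NOT a valid prefix code. H (0) is a prefix of G (01).


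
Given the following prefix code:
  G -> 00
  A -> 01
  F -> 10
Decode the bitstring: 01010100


Decoding step by step:
Bits 01 -> A
Bits 01 -> A
Bits 01 -> A
Bits 00 -> G


Decoded message: AAAG


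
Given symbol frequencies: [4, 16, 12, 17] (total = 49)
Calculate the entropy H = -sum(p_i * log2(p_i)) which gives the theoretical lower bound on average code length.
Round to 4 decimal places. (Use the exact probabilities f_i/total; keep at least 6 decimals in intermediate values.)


Per-symbol terms -p_i * log2(p_i) with p_i = f_i/49:
  p = 4/49 = 0.081633: log2(p) = -3.614710, -p*log2(p) = 0.295078
  p = 16/49 = 0.326531: log2(p) = -1.614710, -p*log2(p) = 0.527252
  p = 12/49 = 0.244898: log2(p) = -2.029747, -p*log2(p) = 0.497081
  p = 17/49 = 0.346939: log2(p) = -1.527247, -p*log2(p) = 0.529861
H = 0.295078 + 0.527252 + 0.497081 + 0.529861 = 1.849272

H = 1.8493 bits/symbol


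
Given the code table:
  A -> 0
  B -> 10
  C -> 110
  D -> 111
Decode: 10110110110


Decoding:
10 -> B
110 -> C
110 -> C
110 -> C


Result: BCCC


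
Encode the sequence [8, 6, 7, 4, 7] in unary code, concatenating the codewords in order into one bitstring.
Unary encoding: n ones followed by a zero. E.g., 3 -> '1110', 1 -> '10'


Encode each number as n ones followed by a terminating 0:
  8 -> 111111110 (9 bits)
  6 -> 1111110 (7 bits)
  7 -> 11111110 (8 bits)
  4 -> 11110 (5 bits)
  7 -> 11111110 (8 bits)
Total length = 9 + 7 + 8 + 5 + 8 = 37 bits.

Unary([8, 6, 7, 4, 7]) = 1111111101111110111111101111011111110 (37 bits)


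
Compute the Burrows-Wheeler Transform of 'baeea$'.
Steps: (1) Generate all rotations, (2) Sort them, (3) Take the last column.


Rotations (sorted):
  0: $baeea -> last char: a
  1: a$baee -> last char: e
  2: aeea$b -> last char: b
  3: baeea$ -> last char: $
  4: ea$bae -> last char: e
  5: eea$ba -> last char: a


BWT = aeb$ea


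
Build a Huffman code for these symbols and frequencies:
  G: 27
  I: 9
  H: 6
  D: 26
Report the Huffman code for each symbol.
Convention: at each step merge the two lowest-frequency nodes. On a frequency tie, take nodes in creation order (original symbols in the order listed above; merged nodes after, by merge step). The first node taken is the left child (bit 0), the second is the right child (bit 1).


Huffman tree construction:
Step 1: Merge H(6) + I(9) = 15
Step 2: Merge (H+I)(15) + D(26) = 41
Step 3: Merge G(27) + ((H+I)+D)(41) = 68
Read each symbol's code off the tree from the root (left child = 0, right child = 1).

Codes:
  G: 0 (length 1)
  I: 101 (length 3)
  H: 100 (length 3)
  D: 11 (length 2)
Average code length: 124/68 = 1.8235 bits/symbol


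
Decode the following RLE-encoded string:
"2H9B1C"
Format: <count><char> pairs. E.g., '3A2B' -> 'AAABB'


Expanding each <count><char> pair:
  2H -> 'HH'
  9B -> 'BBBBBBBBB'
  1C -> 'C'

Decoded = HHBBBBBBBBBC


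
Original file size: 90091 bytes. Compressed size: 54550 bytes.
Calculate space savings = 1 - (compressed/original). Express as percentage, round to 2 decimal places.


ratio = compressed/original = 54550/90091 = 0.605499
savings = 1 - ratio = 1 - 0.605499 = 0.394501
as a percentage: 0.394501 * 100 = 39.45%

Space savings = 1 - 54550/90091 = 39.45%


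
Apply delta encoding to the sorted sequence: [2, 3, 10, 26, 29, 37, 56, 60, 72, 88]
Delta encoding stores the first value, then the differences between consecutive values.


First value: 2
Deltas:
  3 - 2 = 1
  10 - 3 = 7
  26 - 10 = 16
  29 - 26 = 3
  37 - 29 = 8
  56 - 37 = 19
  60 - 56 = 4
  72 - 60 = 12
  88 - 72 = 16


Delta encoded: [2, 1, 7, 16, 3, 8, 19, 4, 12, 16]


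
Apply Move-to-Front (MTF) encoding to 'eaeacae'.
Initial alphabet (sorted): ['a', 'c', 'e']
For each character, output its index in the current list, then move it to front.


MTF encoding:
'e': index 2 in ['a', 'c', 'e'] -> ['e', 'a', 'c']
'a': index 1 in ['e', 'a', 'c'] -> ['a', 'e', 'c']
'e': index 1 in ['a', 'e', 'c'] -> ['e', 'a', 'c']
'a': index 1 in ['e', 'a', 'c'] -> ['a', 'e', 'c']
'c': index 2 in ['a', 'e', 'c'] -> ['c', 'a', 'e']
'a': index 1 in ['c', 'a', 'e'] -> ['a', 'c', 'e']
'e': index 2 in ['a', 'c', 'e'] -> ['e', 'a', 'c']


Output: [2, 1, 1, 1, 2, 1, 2]


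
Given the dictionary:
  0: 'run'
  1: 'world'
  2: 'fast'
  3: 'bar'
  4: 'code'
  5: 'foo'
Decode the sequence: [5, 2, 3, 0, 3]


Look up each index in the dictionary:
  5 -> 'foo'
  2 -> 'fast'
  3 -> 'bar'
  0 -> 'run'
  3 -> 'bar'

Decoded: "foo fast bar run bar"


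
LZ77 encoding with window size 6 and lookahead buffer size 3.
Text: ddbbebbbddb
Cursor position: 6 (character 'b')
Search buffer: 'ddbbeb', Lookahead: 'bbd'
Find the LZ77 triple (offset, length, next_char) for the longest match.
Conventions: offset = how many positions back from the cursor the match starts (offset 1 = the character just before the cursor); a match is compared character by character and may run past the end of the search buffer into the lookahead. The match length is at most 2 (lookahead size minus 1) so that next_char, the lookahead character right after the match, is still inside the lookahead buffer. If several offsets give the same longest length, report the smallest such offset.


Try each offset into the search buffer:
  offset=1 (pos 5, char 'b'): match length 2
  offset=2 (pos 4, char 'e'): match length 0
  offset=3 (pos 3, char 'b'): match length 1
  offset=4 (pos 2, char 'b'): match length 2
  offset=5 (pos 1, char 'd'): match length 0
  offset=6 (pos 0, char 'd'): match length 0
Longest match has length 2, found at offsets 1, 4; take the smallest, offset 1.
next_char = character at position 6 + 2 = 8 -> 'd'

Best match: offset=1, length=2 (matching 'bb' starting at position 5)
LZ77 triple: (1, 2, 'd')


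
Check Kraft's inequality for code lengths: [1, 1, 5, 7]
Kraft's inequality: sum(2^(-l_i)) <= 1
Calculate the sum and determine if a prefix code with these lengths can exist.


Sum = 2^(-1) + 2^(-1) + 2^(-5) + 2^(-7)
    = 0.5 + 0.5 + 0.03125 + 0.0078125
    = 133/128 = 1.0390625
Since 1.0390625 > 1, Kraft's inequality is NOT satisfied.
A prefix code with these lengths CANNOT exist.

Kraft sum = 1.0390625. Not satisfied.


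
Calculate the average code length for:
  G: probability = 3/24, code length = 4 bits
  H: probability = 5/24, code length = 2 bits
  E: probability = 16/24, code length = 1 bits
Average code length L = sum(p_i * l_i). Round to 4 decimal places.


Weighted contributions p_i * l_i:
  G: (3/24) * 4 = 12/24
  H: (5/24) * 2 = 10/24
  E: (16/24) * 1 = 16/24
Sum = (12 + 10 + 16)/24 = 38/24

L = 38/24 = 1.5833 bits/symbol


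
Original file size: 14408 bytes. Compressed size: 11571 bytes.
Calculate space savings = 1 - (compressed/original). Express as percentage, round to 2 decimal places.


ratio = compressed/original = 11571/14408 = 0.803096
savings = 1 - ratio = 1 - 0.803096 = 0.196904
as a percentage: 0.196904 * 100 = 19.69%

Space savings = 1 - 11571/14408 = 19.69%


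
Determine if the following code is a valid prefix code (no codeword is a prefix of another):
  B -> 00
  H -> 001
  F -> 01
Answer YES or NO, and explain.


Checking each pair (does one codeword prefix another?):
  B='00' vs H='001': prefix -- VIOLATION

NO -- this is NOT a valid prefix code. B (00) is a prefix of H (001).


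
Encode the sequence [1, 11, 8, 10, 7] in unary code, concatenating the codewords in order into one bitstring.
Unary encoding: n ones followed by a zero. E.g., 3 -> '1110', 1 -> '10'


Encode each number as n ones followed by a terminating 0:
  1 -> 10 (2 bits)
  11 -> 111111111110 (12 bits)
  8 -> 111111110 (9 bits)
  10 -> 11111111110 (11 bits)
  7 -> 11111110 (8 bits)
Total length = 2 + 12 + 9 + 11 + 8 = 42 bits.

Unary([1, 11, 8, 10, 7]) = 101111111111101111111101111111111011111110 (42 bits)


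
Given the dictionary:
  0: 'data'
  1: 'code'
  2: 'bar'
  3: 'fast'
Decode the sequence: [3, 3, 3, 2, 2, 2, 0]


Look up each index in the dictionary:
  3 -> 'fast'
  3 -> 'fast'
  3 -> 'fast'
  2 -> 'bar'
  2 -> 'bar'
  2 -> 'bar'
  0 -> 'data'

Decoded: "fast fast fast bar bar bar data"


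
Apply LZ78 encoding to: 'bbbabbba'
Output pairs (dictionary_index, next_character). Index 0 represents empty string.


LZ78 encoding steps:
Dictionary: {0: ''}
Step 1: w='' (idx 0), next='b' -> output (0, 'b'), add 'b' as idx 1
Step 2: w='b' (idx 1), next='b' -> output (1, 'b'), add 'bb' as idx 2
Step 3: w='' (idx 0), next='a' -> output (0, 'a'), add 'a' as idx 3
Step 4: w='bb' (idx 2), next='b' -> output (2, 'b'), add 'bbb' as idx 4
Step 5: w='a' (idx 3), end of input -> output (3, '')


Encoded: [(0, 'b'), (1, 'b'), (0, 'a'), (2, 'b'), (3, '')]


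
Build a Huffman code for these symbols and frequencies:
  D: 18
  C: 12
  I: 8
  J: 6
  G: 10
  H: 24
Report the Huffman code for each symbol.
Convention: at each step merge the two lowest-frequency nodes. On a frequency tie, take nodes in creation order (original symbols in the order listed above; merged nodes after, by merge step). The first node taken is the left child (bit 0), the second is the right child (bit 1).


Huffman tree construction:
Step 1: Merge J(6) + I(8) = 14
Step 2: Merge G(10) + C(12) = 22
Step 3: Merge (J+I)(14) + D(18) = 32
Step 4: Merge (G+C)(22) + H(24) = 46
Step 5: Merge ((J+I)+D)(32) + ((G+C)+H)(46) = 78
Read each symbol's code off the tree from the root (left child = 0, right child = 1).

Codes:
  D: 01 (length 2)
  C: 101 (length 3)
  I: 001 (length 3)
  J: 000 (length 3)
  G: 100 (length 3)
  H: 11 (length 2)
Average code length: 192/78 = 2.4615 bits/symbol


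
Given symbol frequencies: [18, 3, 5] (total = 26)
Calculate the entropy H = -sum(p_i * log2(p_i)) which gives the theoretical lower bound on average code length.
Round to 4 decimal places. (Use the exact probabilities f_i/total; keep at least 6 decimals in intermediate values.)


Per-symbol terms -p_i * log2(p_i) with p_i = f_i/26:
  p = 18/26 = 0.692308: log2(p) = -0.530515, -p*log2(p) = 0.367279
  p = 3/26 = 0.115385: log2(p) = -3.115477, -p*log2(p) = 0.359478
  p = 5/26 = 0.192308: log2(p) = -2.378512, -p*log2(p) = 0.457406
H = 0.367279 + 0.359478 + 0.457406 = 1.184163

H = 1.1842 bits/symbol


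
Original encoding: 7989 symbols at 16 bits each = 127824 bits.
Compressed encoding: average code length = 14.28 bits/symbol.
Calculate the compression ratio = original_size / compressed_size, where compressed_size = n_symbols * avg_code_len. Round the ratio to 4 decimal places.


original_size = n_symbols * orig_bits = 7989 * 16 = 127824 bits
compressed_size = n_symbols * avg_code_len = 7989 * 14.28 = 114082.92 bits
ratio = original_size / compressed_size = 127824 / 114082.92 = 1.1204

Compression ratio = 1.1204


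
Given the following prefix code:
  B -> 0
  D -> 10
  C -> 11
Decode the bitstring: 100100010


Decoding step by step:
Bits 10 -> D
Bits 0 -> B
Bits 10 -> D
Bits 0 -> B
Bits 0 -> B
Bits 10 -> D


Decoded message: DBDBBD


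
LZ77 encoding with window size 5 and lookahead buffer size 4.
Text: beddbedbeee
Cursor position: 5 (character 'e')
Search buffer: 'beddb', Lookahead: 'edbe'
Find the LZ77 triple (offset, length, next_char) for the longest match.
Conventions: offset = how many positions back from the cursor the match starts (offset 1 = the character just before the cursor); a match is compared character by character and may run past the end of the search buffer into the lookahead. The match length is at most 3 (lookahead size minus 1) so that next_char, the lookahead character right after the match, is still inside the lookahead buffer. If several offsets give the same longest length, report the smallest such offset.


Try each offset into the search buffer:
  offset=1 (pos 4, char 'b'): match length 0
  offset=2 (pos 3, char 'd'): match length 0
  offset=3 (pos 2, char 'd'): match length 0
  offset=4 (pos 1, char 'e'): match length 2
  offset=5 (pos 0, char 'b'): match length 0
Longest match has length 2 at offset 4.
next_char = character at position 5 + 2 = 7 -> 'b'

Best match: offset=4, length=2 (matching 'ed' starting at position 1)
LZ77 triple: (4, 2, 'b')


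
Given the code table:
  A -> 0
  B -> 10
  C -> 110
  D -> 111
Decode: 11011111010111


Decoding:
110 -> C
111 -> D
110 -> C
10 -> B
111 -> D


Result: CDCBD


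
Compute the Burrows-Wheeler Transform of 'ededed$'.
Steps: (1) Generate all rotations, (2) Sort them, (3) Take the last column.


Rotations (sorted):
  0: $ededed -> last char: d
  1: d$edede -> last char: e
  2: ded$ede -> last char: e
  3: deded$e -> last char: e
  4: ed$eded -> last char: d
  5: eded$ed -> last char: d
  6: ededed$ -> last char: $


BWT = deeedd$


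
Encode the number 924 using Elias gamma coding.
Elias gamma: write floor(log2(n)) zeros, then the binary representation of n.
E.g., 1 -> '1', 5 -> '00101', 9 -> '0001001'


num_bits = floor(log2(924)) + 1 = 10
leading_zeros = num_bits - 1 = 9
binary(924) = 1110011100

Elias gamma(924) = '000000000' + '1110011100' = 0000000001110011100 (19 bits)


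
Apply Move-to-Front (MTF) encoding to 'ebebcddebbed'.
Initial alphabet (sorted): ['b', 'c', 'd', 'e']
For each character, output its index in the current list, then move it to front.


MTF encoding:
'e': index 3 in ['b', 'c', 'd', 'e'] -> ['e', 'b', 'c', 'd']
'b': index 1 in ['e', 'b', 'c', 'd'] -> ['b', 'e', 'c', 'd']
'e': index 1 in ['b', 'e', 'c', 'd'] -> ['e', 'b', 'c', 'd']
'b': index 1 in ['e', 'b', 'c', 'd'] -> ['b', 'e', 'c', 'd']
'c': index 2 in ['b', 'e', 'c', 'd'] -> ['c', 'b', 'e', 'd']
'd': index 3 in ['c', 'b', 'e', 'd'] -> ['d', 'c', 'b', 'e']
'd': index 0 in ['d', 'c', 'b', 'e'] -> ['d', 'c', 'b', 'e']
'e': index 3 in ['d', 'c', 'b', 'e'] -> ['e', 'd', 'c', 'b']
'b': index 3 in ['e', 'd', 'c', 'b'] -> ['b', 'e', 'd', 'c']
'b': index 0 in ['b', 'e', 'd', 'c'] -> ['b', 'e', 'd', 'c']
'e': index 1 in ['b', 'e', 'd', 'c'] -> ['e', 'b', 'd', 'c']
'd': index 2 in ['e', 'b', 'd', 'c'] -> ['d', 'e', 'b', 'c']


Output: [3, 1, 1, 1, 2, 3, 0, 3, 3, 0, 1, 2]


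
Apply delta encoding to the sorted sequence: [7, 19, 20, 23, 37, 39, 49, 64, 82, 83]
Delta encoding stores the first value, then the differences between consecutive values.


First value: 7
Deltas:
  19 - 7 = 12
  20 - 19 = 1
  23 - 20 = 3
  37 - 23 = 14
  39 - 37 = 2
  49 - 39 = 10
  64 - 49 = 15
  82 - 64 = 18
  83 - 82 = 1


Delta encoded: [7, 12, 1, 3, 14, 2, 10, 15, 18, 1]


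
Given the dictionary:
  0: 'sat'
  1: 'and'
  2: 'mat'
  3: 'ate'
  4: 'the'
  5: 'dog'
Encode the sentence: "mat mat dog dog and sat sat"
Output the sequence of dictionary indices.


Look up each word in the dictionary:
  'mat' -> 2
  'mat' -> 2
  'dog' -> 5
  'dog' -> 5
  'and' -> 1
  'sat' -> 0
  'sat' -> 0

Encoded: [2, 2, 5, 5, 1, 0, 0]


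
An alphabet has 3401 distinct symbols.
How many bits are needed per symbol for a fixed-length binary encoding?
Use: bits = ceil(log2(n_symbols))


log2(3401) = 11.7317
Bracket: 2^11 = 2048 < 3401 <= 2^12 = 4096
So ceil(log2(3401)) = 12

bits = ceil(log2(3401)) = ceil(11.7317) = 12 bits


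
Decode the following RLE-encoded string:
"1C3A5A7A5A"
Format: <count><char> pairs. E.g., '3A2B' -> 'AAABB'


Expanding each <count><char> pair:
  1C -> 'C'
  3A -> 'AAA'
  5A -> 'AAAAA'
  7A -> 'AAAAAAA'
  5A -> 'AAAAA'

Decoded = CAAAAAAAAAAAAAAAAAAAA


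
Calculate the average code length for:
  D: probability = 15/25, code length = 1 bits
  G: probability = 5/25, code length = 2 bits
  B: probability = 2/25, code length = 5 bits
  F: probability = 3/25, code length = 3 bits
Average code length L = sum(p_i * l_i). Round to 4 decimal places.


Weighted contributions p_i * l_i:
  D: (15/25) * 1 = 15/25
  G: (5/25) * 2 = 10/25
  B: (2/25) * 5 = 10/25
  F: (3/25) * 3 = 9/25
Sum = (15 + 10 + 10 + 9)/25 = 44/25

L = 44/25 = 1.7600 bits/symbol


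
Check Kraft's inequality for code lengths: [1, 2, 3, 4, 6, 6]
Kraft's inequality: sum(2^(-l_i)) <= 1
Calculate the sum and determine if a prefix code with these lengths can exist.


Sum = 2^(-1) + 2^(-2) + 2^(-3) + 2^(-4) + 2^(-6) + 2^(-6)
    = 0.5 + 0.25 + 0.125 + 0.0625 + 0.015625 + 0.015625
    = 62/64 = 0.96875
Since 0.96875 <= 1, Kraft's inequality IS satisfied.
A prefix code with these lengths CAN exist.

Kraft sum = 0.96875. Satisfied.


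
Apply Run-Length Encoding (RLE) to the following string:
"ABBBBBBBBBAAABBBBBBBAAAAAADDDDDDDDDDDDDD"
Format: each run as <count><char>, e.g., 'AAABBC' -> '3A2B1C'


Scanning runs left to right:
  i=0: run of 'A' x 1 -> '1A'
  i=1: run of 'B' x 9 -> '9B'
  i=10: run of 'A' x 3 -> '3A'
  i=13: run of 'B' x 7 -> '7B'
  i=20: run of 'A' x 6 -> '6A'
  i=26: run of 'D' x 14 -> '14D'

RLE = 1A9B3A7B6A14D


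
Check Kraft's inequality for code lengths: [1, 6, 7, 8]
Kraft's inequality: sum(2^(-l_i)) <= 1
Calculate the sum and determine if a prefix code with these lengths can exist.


Sum = 2^(-1) + 2^(-6) + 2^(-7) + 2^(-8)
    = 0.5 + 0.015625 + 0.0078125 + 0.00390625
    = 135/256 = 0.52734375
Since 0.52734375 <= 1, Kraft's inequality IS satisfied.
A prefix code with these lengths CAN exist.

Kraft sum = 0.52734375. Satisfied.


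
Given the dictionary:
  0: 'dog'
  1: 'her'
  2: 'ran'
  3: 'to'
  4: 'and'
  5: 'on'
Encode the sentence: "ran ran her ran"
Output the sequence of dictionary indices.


Look up each word in the dictionary:
  'ran' -> 2
  'ran' -> 2
  'her' -> 1
  'ran' -> 2

Encoded: [2, 2, 1, 2]


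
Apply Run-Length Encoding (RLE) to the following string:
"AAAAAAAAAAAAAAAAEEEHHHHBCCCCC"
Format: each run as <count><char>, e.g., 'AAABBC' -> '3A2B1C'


Scanning runs left to right:
  i=0: run of 'A' x 16 -> '16A'
  i=16: run of 'E' x 3 -> '3E'
  i=19: run of 'H' x 4 -> '4H'
  i=23: run of 'B' x 1 -> '1B'
  i=24: run of 'C' x 5 -> '5C'

RLE = 16A3E4H1B5C


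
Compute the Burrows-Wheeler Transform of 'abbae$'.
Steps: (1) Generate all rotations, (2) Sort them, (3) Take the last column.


Rotations (sorted):
  0: $abbae -> last char: e
  1: abbae$ -> last char: $
  2: ae$abb -> last char: b
  3: bae$ab -> last char: b
  4: bbae$a -> last char: a
  5: e$abba -> last char: a


BWT = e$bbaa


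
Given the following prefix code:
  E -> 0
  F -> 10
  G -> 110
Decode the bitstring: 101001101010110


Decoding step by step:
Bits 10 -> F
Bits 10 -> F
Bits 0 -> E
Bits 110 -> G
Bits 10 -> F
Bits 10 -> F
Bits 110 -> G


Decoded message: FFEGFFG
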